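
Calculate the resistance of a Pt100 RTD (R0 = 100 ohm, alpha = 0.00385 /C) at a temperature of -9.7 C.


The RTD equation: Rt = R0 * (1 + alpha * T).
Rt = 100 * (1 + 0.00385 * -9.7)
Rt = 100 * (1 + -0.037345)
Rt = 100 * 0.962655
Rt = 96.266 ohm

96.266 ohm


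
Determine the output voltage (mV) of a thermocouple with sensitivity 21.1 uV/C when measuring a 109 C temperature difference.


The thermocouple output V = sensitivity * dT.
V = 21.1 uV/C * 109 C
V = 2299.9 uV
V = 2.3 mV

2.3 mV


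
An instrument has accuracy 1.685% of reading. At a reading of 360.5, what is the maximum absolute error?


Absolute error = (accuracy% / 100) * reading.
Error = (1.685 / 100) * 360.5
Error = 0.01685 * 360.5
Error = 6.0744

6.0744


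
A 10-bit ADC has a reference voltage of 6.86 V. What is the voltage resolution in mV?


The resolution (LSB) of an ADC is Vref / 2^n.
LSB = 6.86 / 2^10
LSB = 6.86 / 1024
LSB = 0.00669922 V = 6.69921875 mV

6.69921875 mV


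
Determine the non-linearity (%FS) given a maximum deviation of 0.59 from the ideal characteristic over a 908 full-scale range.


Linearity error = (max deviation / full scale) * 100%.
Linearity = (0.59 / 908) * 100
Linearity = 0.065 %FS

0.065 %FS


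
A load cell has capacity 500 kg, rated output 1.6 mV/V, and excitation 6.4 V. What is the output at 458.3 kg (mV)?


Vout = rated_output * Vex * (load / capacity).
Vout = 1.6 * 6.4 * (458.3 / 500)
Vout = 1.6 * 6.4 * 0.9166
Vout = 9.386 mV

9.386 mV


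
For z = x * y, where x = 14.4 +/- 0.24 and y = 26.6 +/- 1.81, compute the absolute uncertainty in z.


For a product z = x*y, the relative uncertainty is:
uz/z = sqrt((ux/x)^2 + (uy/y)^2)
Relative uncertainties: ux/x = 0.24/14.4 = 0.016667
uy/y = 1.81/26.6 = 0.068045
z = 14.4 * 26.6 = 383.0
uz = 383.0 * sqrt(0.016667^2 + 0.068045^2) = 26.834

26.834


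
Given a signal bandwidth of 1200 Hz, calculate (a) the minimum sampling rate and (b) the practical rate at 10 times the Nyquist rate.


By Nyquist theorem, fs_min = 2 * fmax.
fs_min = 2 * 1200 = 2400 Hz
Practical rate = 10 * fs_min = 10 * 2400 = 24000 Hz

fs_min = 2400 Hz, fs_practical = 24000 Hz


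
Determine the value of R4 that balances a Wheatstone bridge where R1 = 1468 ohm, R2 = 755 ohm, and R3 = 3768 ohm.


At balance: R1*R4 = R2*R3, so R4 = R2*R3/R1.
R4 = 755 * 3768 / 1468
R4 = 2844840 / 1468
R4 = 1937.9 ohm

1937.9 ohm


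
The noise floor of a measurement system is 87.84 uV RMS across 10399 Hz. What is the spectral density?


Noise spectral density = Vrms / sqrt(BW).
NSD = 87.84 / sqrt(10399)
NSD = 87.84 / 101.9755
NSD = 0.8614 uV/sqrt(Hz)

0.8614 uV/sqrt(Hz)


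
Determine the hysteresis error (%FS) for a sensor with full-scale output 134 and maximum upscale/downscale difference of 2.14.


Hysteresis = (max difference / full scale) * 100%.
H = (2.14 / 134) * 100
H = 1.597 %FS

1.597 %FS


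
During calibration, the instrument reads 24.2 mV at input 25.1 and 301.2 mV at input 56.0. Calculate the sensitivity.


Sensitivity = (y2 - y1) / (x2 - x1).
S = (301.2 - 24.2) / (56.0 - 25.1)
S = 277.0 / 30.9
S = 8.9644 mV/unit

8.9644 mV/unit


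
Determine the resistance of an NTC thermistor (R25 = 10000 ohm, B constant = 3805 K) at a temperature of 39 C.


NTC thermistor equation: Rt = R25 * exp(B * (1/T - 1/T25)).
T in Kelvin: 312.15 K, T25 = 298.15 K
1/T - 1/T25 = 1/312.15 - 1/298.15 = -0.00015043
B * (1/T - 1/T25) = 3805 * -0.00015043 = -0.5724
Rt = 10000 * exp(-0.5724) = 5641.8 ohm

5641.8 ohm


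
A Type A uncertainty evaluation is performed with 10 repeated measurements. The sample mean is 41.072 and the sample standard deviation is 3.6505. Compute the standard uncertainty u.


The standard uncertainty for Type A evaluation is u = s / sqrt(n).
u = 3.6505 / sqrt(10)
u = 3.6505 / 3.1623
u = 1.1544

1.1544


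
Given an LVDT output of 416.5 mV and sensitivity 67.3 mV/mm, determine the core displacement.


Displacement = Vout / sensitivity.
d = 416.5 / 67.3
d = 6.189 mm

6.189 mm


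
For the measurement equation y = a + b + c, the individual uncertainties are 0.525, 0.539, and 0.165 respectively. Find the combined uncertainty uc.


For a sum of independent quantities, uc = sqrt(u1^2 + u2^2 + u3^2).
uc = sqrt(0.525^2 + 0.539^2 + 0.165^2)
uc = sqrt(0.275625 + 0.290521 + 0.027225)
uc = 0.7703

0.7703


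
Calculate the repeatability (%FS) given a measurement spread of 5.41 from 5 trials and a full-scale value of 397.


Repeatability = (spread / full scale) * 100%.
R = (5.41 / 397) * 100
R = 1.363 %FS

1.363 %FS


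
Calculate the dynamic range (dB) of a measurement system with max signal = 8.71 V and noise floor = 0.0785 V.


Dynamic range = 20 * log10(Vmax / Vnoise).
DR = 20 * log10(8.71 / 0.0785)
DR = 20 * log10(110.96)
DR = 40.9 dB

40.9 dB


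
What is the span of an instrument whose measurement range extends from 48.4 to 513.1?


Span = upper range - lower range.
Span = 513.1 - (48.4)
Span = 464.7

464.7


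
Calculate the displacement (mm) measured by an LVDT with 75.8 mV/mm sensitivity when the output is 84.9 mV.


Displacement = Vout / sensitivity.
d = 84.9 / 75.8
d = 1.12 mm

1.12 mm


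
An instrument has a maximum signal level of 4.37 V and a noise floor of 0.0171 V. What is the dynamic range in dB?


Dynamic range = 20 * log10(Vmax / Vnoise).
DR = 20 * log10(4.37 / 0.0171)
DR = 20 * log10(255.56)
DR = 48.15 dB

48.15 dB


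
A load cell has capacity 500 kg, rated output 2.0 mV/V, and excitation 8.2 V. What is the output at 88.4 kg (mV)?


Vout = rated_output * Vex * (load / capacity).
Vout = 2.0 * 8.2 * (88.4 / 500)
Vout = 2.0 * 8.2 * 0.1768
Vout = 2.9 mV

2.9 mV


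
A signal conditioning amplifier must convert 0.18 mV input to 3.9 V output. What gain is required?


Gain = Vout / Vin (converting to same units).
G = 3.9 V / 0.18 mV
G = 3900.0 mV / 0.18 mV
G = 21666.67

21666.67


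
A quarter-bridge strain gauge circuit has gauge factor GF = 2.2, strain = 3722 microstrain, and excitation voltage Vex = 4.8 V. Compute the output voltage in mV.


Quarter bridge output: Vout = (GF * epsilon * Vex) / 4.
Vout = (2.2 * 3722e-6 * 4.8) / 4
Vout = 0.03930432 / 4 V
Vout = 0.00982608 V = 9.8261 mV

9.8261 mV


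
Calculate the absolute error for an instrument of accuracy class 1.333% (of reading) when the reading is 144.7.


Absolute error = (accuracy% / 100) * reading.
Error = (1.333 / 100) * 144.7
Error = 0.01333 * 144.7
Error = 1.9289

1.9289


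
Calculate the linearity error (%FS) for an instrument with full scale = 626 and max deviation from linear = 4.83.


Linearity error = (max deviation / full scale) * 100%.
Linearity = (4.83 / 626) * 100
Linearity = 0.772 %FS

0.772 %FS


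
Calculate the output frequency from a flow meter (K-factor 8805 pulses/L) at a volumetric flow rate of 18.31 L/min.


Frequency = K * Q / 60 (converting L/min to L/s).
f = 8805 * 18.31 / 60
f = 161219.55 / 60
f = 2686.99 Hz

2686.99 Hz


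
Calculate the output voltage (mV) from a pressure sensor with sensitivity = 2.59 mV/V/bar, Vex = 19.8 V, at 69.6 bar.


Output = sensitivity * Vex * P.
Vout = 2.59 * 19.8 * 69.6
Vout = 51.282 * 69.6
Vout = 3569.23 mV

3569.23 mV


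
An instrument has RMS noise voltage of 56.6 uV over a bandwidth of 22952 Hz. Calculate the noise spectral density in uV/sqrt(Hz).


Noise spectral density = Vrms / sqrt(BW).
NSD = 56.6 / sqrt(22952)
NSD = 56.6 / 151.4992
NSD = 0.3736 uV/sqrt(Hz)

0.3736 uV/sqrt(Hz)


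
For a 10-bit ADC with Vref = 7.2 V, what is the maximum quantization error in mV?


The maximum quantization error is +/- LSB/2.
LSB = Vref / 2^n = 7.2 / 1024 = 0.00703125 V
Max error = LSB / 2 = 0.00703125 / 2 = 0.00351563 V
Max error = 3.5156 mV

3.5156 mV


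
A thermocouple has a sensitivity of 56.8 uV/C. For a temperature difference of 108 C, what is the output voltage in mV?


The thermocouple output V = sensitivity * dT.
V = 56.8 uV/C * 108 C
V = 6134.4 uV
V = 6.134 mV

6.134 mV


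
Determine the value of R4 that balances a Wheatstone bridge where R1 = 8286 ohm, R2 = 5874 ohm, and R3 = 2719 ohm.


At balance: R1*R4 = R2*R3, so R4 = R2*R3/R1.
R4 = 5874 * 2719 / 8286
R4 = 15971406 / 8286
R4 = 1927.52 ohm

1927.52 ohm


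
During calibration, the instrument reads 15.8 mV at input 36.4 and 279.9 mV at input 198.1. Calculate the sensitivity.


Sensitivity = (y2 - y1) / (x2 - x1).
S = (279.9 - 15.8) / (198.1 - 36.4)
S = 264.1 / 161.7
S = 1.6333 mV/unit

1.6333 mV/unit


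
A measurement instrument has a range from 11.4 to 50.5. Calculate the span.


Span = upper range - lower range.
Span = 50.5 - (11.4)
Span = 39.1

39.1


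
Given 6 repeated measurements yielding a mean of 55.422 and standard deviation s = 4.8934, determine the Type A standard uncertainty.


The standard uncertainty for Type A evaluation is u = s / sqrt(n).
u = 4.8934 / sqrt(6)
u = 4.8934 / 2.4495
u = 1.9977

1.9977


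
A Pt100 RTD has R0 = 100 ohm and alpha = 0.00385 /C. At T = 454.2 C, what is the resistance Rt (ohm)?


The RTD equation: Rt = R0 * (1 + alpha * T).
Rt = 100 * (1 + 0.00385 * 454.2)
Rt = 100 * (1 + 1.74867)
Rt = 100 * 2.74867
Rt = 274.867 ohm

274.867 ohm


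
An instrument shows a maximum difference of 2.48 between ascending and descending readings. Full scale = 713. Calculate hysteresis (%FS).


Hysteresis = (max difference / full scale) * 100%.
H = (2.48 / 713) * 100
H = 0.348 %FS

0.348 %FS


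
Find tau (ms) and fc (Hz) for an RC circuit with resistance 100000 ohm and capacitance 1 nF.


Time constant: tau = R * C.
tau = 100000 * 1.00e-09 = 0.0001 s
tau = 0.1 ms
Cutoff frequency: fc = 1 / (2*pi*R*C).
fc = 1 / (2*pi*0.0001) = 1591.55 Hz

tau = 0.1 ms, fc = 1591.55 Hz


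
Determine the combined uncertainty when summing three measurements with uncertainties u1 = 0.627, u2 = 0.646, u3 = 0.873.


For a sum of independent quantities, uc = sqrt(u1^2 + u2^2 + u3^2).
uc = sqrt(0.627^2 + 0.646^2 + 0.873^2)
uc = sqrt(0.393129 + 0.417316 + 0.762129)
uc = 1.254

1.254


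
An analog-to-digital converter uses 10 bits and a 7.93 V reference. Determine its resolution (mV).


The resolution (LSB) of an ADC is Vref / 2^n.
LSB = 7.93 / 2^10
LSB = 7.93 / 1024
LSB = 0.00774414 V = 7.74414062 mV

7.74414062 mV


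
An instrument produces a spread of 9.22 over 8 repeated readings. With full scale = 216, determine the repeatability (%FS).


Repeatability = (spread / full scale) * 100%.
R = (9.22 / 216) * 100
R = 4.269 %FS

4.269 %FS


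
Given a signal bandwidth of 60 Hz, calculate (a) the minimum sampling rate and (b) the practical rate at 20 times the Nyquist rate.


By Nyquist theorem, fs_min = 2 * fmax.
fs_min = 2 * 60 = 120 Hz
Practical rate = 20 * fs_min = 20 * 120 = 2400 Hz

fs_min = 120 Hz, fs_practical = 2400 Hz


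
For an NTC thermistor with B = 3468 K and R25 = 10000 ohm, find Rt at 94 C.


NTC thermistor equation: Rt = R25 * exp(B * (1/T - 1/T25)).
T in Kelvin: 367.15 K, T25 = 298.15 K
1/T - 1/T25 = 1/367.15 - 1/298.15 = -0.00063033
B * (1/T - 1/T25) = 3468 * -0.00063033 = -2.186
Rt = 10000 * exp(-2.186) = 1123.7 ohm

1123.7 ohm


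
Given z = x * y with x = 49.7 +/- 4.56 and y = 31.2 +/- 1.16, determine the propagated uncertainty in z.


For a product z = x*y, the relative uncertainty is:
uz/z = sqrt((ux/x)^2 + (uy/y)^2)
Relative uncertainties: ux/x = 4.56/49.7 = 0.091751
uy/y = 1.16/31.2 = 0.037179
z = 49.7 * 31.2 = 1550.6
uz = 1550.6 * sqrt(0.091751^2 + 0.037179^2) = 153.509

153.509


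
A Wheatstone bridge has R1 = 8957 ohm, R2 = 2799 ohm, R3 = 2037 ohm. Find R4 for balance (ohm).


At balance: R1*R4 = R2*R3, so R4 = R2*R3/R1.
R4 = 2799 * 2037 / 8957
R4 = 5701563 / 8957
R4 = 636.55 ohm

636.55 ohm


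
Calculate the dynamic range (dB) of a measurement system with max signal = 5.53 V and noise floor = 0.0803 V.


Dynamic range = 20 * log10(Vmax / Vnoise).
DR = 20 * log10(5.53 / 0.0803)
DR = 20 * log10(68.87)
DR = 36.76 dB

36.76 dB


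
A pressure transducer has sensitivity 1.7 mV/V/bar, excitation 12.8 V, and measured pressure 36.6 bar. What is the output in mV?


Output = sensitivity * Vex * P.
Vout = 1.7 * 12.8 * 36.6
Vout = 21.76 * 36.6
Vout = 796.42 mV

796.42 mV


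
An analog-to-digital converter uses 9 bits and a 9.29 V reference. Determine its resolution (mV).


The resolution (LSB) of an ADC is Vref / 2^n.
LSB = 9.29 / 2^9
LSB = 9.29 / 512
LSB = 0.01814453 V = 18.14453125 mV

18.14453125 mV


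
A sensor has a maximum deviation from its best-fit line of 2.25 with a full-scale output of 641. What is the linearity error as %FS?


Linearity error = (max deviation / full scale) * 100%.
Linearity = (2.25 / 641) * 100
Linearity = 0.351 %FS

0.351 %FS


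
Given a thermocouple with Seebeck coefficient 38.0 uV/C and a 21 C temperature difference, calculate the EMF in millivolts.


The thermocouple output V = sensitivity * dT.
V = 38.0 uV/C * 21 C
V = 798.0 uV
V = 0.798 mV

0.798 mV


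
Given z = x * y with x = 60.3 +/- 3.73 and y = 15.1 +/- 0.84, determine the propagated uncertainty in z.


For a product z = x*y, the relative uncertainty is:
uz/z = sqrt((ux/x)^2 + (uy/y)^2)
Relative uncertainties: ux/x = 3.73/60.3 = 0.061857
uy/y = 0.84/15.1 = 0.055629
z = 60.3 * 15.1 = 910.5
uz = 910.5 * sqrt(0.061857^2 + 0.055629^2) = 75.749

75.749


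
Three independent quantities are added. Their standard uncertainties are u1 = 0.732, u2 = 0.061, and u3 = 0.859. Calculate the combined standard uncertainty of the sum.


For a sum of independent quantities, uc = sqrt(u1^2 + u2^2 + u3^2).
uc = sqrt(0.732^2 + 0.061^2 + 0.859^2)
uc = sqrt(0.535824 + 0.003721 + 0.737881)
uc = 1.1302

1.1302


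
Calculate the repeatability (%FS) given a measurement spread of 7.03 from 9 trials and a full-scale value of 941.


Repeatability = (spread / full scale) * 100%.
R = (7.03 / 941) * 100
R = 0.747 %FS

0.747 %FS


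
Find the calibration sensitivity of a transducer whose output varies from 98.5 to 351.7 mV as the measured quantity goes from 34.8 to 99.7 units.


Sensitivity = (y2 - y1) / (x2 - x1).
S = (351.7 - 98.5) / (99.7 - 34.8)
S = 253.2 / 64.9
S = 3.9014 mV/unit

3.9014 mV/unit


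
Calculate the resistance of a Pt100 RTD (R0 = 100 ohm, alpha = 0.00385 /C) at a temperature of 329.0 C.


The RTD equation: Rt = R0 * (1 + alpha * T).
Rt = 100 * (1 + 0.00385 * 329.0)
Rt = 100 * (1 + 1.26665)
Rt = 100 * 2.26665
Rt = 226.665 ohm

226.665 ohm


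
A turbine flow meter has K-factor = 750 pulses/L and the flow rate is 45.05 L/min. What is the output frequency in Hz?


Frequency = K * Q / 60 (converting L/min to L/s).
f = 750 * 45.05 / 60
f = 33787.5 / 60
f = 563.12 Hz

563.12 Hz


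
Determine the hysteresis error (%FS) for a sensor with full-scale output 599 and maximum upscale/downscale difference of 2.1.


Hysteresis = (max difference / full scale) * 100%.
H = (2.1 / 599) * 100
H = 0.351 %FS

0.351 %FS


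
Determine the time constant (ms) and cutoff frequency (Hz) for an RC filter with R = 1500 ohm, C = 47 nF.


Time constant: tau = R * C.
tau = 1500 * 4.70e-08 = 7.05e-05 s
tau = 0.0705 ms
Cutoff frequency: fc = 1 / (2*pi*R*C).
fc = 1 / (2*pi*7.05e-05) = 2257.52 Hz

tau = 0.0705 ms, fc = 2257.52 Hz


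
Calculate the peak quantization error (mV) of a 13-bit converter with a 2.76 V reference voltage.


The maximum quantization error is +/- LSB/2.
LSB = Vref / 2^n = 2.76 / 8192 = 0.00033691 V
Max error = LSB / 2 = 0.00033691 / 2 = 0.00016846 V
Max error = 0.1685 mV

0.1685 mV


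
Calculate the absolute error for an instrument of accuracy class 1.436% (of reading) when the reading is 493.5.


Absolute error = (accuracy% / 100) * reading.
Error = (1.436 / 100) * 493.5
Error = 0.01436 * 493.5
Error = 7.0867

7.0867


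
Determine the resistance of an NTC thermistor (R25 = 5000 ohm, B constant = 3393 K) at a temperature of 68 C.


NTC thermistor equation: Rt = R25 * exp(B * (1/T - 1/T25)).
T in Kelvin: 341.15 K, T25 = 298.15 K
1/T - 1/T25 = 1/341.15 - 1/298.15 = -0.00042275
B * (1/T - 1/T25) = 3393 * -0.00042275 = -1.4344
Rt = 5000 * exp(-1.4344) = 1191.3 ohm

1191.3 ohm


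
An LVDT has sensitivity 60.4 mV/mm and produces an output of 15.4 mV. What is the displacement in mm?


Displacement = Vout / sensitivity.
d = 15.4 / 60.4
d = 0.255 mm

0.255 mm


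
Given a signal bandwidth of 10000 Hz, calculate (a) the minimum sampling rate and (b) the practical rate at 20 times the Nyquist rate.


By Nyquist theorem, fs_min = 2 * fmax.
fs_min = 2 * 10000 = 20000 Hz
Practical rate = 20 * fs_min = 20 * 20000 = 400000 Hz

fs_min = 20000 Hz, fs_practical = 400000 Hz


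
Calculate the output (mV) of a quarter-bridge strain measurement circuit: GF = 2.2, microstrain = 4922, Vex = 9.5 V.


Quarter bridge output: Vout = (GF * epsilon * Vex) / 4.
Vout = (2.2 * 4922e-6 * 9.5) / 4
Vout = 0.1028698 / 4 V
Vout = 0.02571745 V = 25.7174 mV

25.7174 mV


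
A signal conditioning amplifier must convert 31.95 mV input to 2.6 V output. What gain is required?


Gain = Vout / Vin (converting to same units).
G = 2.6 V / 31.95 mV
G = 2600.0 mV / 31.95 mV
G = 81.38

81.38


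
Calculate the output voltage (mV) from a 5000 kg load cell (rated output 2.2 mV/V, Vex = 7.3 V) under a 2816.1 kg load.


Vout = rated_output * Vex * (load / capacity).
Vout = 2.2 * 7.3 * (2816.1 / 5000)
Vout = 2.2 * 7.3 * 0.56322
Vout = 9.045 mV

9.045 mV


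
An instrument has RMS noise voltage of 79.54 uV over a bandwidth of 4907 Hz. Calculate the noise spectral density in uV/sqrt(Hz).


Noise spectral density = Vrms / sqrt(BW).
NSD = 79.54 / sqrt(4907)
NSD = 79.54 / 70.05
NSD = 1.1355 uV/sqrt(Hz)

1.1355 uV/sqrt(Hz)


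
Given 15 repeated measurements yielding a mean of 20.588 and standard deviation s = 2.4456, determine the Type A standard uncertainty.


The standard uncertainty for Type A evaluation is u = s / sqrt(n).
u = 2.4456 / sqrt(15)
u = 2.4456 / 3.873
u = 0.6315

0.6315


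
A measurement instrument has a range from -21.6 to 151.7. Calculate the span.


Span = upper range - lower range.
Span = 151.7 - (-21.6)
Span = 173.3

173.3


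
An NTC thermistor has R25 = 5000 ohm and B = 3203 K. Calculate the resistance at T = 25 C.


NTC thermistor equation: Rt = R25 * exp(B * (1/T - 1/T25)).
T in Kelvin: 298.15 K, T25 = 298.15 K
1/T - 1/T25 = 1/298.15 - 1/298.15 = 0.0
B * (1/T - 1/T25) = 3203 * 0.0 = 0.0
Rt = 5000 * exp(0.0) = 5000.0 ohm

5000.0 ohm


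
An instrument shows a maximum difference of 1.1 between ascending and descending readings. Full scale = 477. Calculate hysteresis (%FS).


Hysteresis = (max difference / full scale) * 100%.
H = (1.1 / 477) * 100
H = 0.231 %FS

0.231 %FS


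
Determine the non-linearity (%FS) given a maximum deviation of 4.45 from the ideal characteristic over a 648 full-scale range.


Linearity error = (max deviation / full scale) * 100%.
Linearity = (4.45 / 648) * 100
Linearity = 0.687 %FS

0.687 %FS


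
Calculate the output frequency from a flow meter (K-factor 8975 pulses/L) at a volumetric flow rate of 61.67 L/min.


Frequency = K * Q / 60 (converting L/min to L/s).
f = 8975 * 61.67 / 60
f = 553488.25 / 60
f = 9224.8 Hz

9224.8 Hz


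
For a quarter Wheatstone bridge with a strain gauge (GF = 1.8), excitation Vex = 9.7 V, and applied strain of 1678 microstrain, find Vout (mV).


Quarter bridge output: Vout = (GF * epsilon * Vex) / 4.
Vout = (1.8 * 1678e-6 * 9.7) / 4
Vout = 0.02929788 / 4 V
Vout = 0.00732447 V = 7.3245 mV

7.3245 mV


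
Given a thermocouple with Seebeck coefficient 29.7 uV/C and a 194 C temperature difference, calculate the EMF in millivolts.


The thermocouple output V = sensitivity * dT.
V = 29.7 uV/C * 194 C
V = 5761.8 uV
V = 5.762 mV

5.762 mV


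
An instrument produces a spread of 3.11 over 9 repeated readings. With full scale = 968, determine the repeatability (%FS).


Repeatability = (spread / full scale) * 100%.
R = (3.11 / 968) * 100
R = 0.321 %FS

0.321 %FS


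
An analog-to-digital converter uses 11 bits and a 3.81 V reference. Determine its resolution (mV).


The resolution (LSB) of an ADC is Vref / 2^n.
LSB = 3.81 / 2^11
LSB = 3.81 / 2048
LSB = 0.00186035 V = 1.86035156 mV

1.86035156 mV


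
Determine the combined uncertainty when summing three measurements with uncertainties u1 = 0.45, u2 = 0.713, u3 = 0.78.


For a sum of independent quantities, uc = sqrt(u1^2 + u2^2 + u3^2).
uc = sqrt(0.45^2 + 0.713^2 + 0.78^2)
uc = sqrt(0.2025 + 0.508369 + 0.6084)
uc = 1.1486

1.1486


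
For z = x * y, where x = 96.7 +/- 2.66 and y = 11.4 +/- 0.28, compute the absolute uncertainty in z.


For a product z = x*y, the relative uncertainty is:
uz/z = sqrt((ux/x)^2 + (uy/y)^2)
Relative uncertainties: ux/x = 2.66/96.7 = 0.027508
uy/y = 0.28/11.4 = 0.024561
z = 96.7 * 11.4 = 1102.4
uz = 1102.4 * sqrt(0.027508^2 + 0.024561^2) = 40.653

40.653


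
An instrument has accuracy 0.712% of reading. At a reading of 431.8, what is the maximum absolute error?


Absolute error = (accuracy% / 100) * reading.
Error = (0.712 / 100) * 431.8
Error = 0.00712 * 431.8
Error = 3.0744

3.0744


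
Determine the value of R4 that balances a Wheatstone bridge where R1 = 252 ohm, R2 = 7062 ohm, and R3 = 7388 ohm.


At balance: R1*R4 = R2*R3, so R4 = R2*R3/R1.
R4 = 7062 * 7388 / 252
R4 = 52174056 / 252
R4 = 207039.9 ohm

207039.9 ohm


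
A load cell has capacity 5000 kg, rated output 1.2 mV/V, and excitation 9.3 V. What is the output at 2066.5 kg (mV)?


Vout = rated_output * Vex * (load / capacity).
Vout = 1.2 * 9.3 * (2066.5 / 5000)
Vout = 1.2 * 9.3 * 0.4133
Vout = 4.612 mV

4.612 mV


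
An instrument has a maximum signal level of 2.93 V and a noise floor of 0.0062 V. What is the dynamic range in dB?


Dynamic range = 20 * log10(Vmax / Vnoise).
DR = 20 * log10(2.93 / 0.0062)
DR = 20 * log10(472.58)
DR = 53.49 dB

53.49 dB


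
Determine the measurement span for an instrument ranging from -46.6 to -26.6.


Span = upper range - lower range.
Span = -26.6 - (-46.6)
Span = 20.0

20.0


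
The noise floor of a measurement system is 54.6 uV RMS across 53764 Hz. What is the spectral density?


Noise spectral density = Vrms / sqrt(BW).
NSD = 54.6 / sqrt(53764)
NSD = 54.6 / 231.8707
NSD = 0.2355 uV/sqrt(Hz)

0.2355 uV/sqrt(Hz)


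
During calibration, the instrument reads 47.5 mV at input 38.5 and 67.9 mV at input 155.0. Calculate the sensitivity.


Sensitivity = (y2 - y1) / (x2 - x1).
S = (67.9 - 47.5) / (155.0 - 38.5)
S = 20.4 / 116.5
S = 0.1751 mV/unit

0.1751 mV/unit


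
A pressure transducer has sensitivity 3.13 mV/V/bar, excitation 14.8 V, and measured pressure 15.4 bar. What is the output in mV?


Output = sensitivity * Vex * P.
Vout = 3.13 * 14.8 * 15.4
Vout = 46.324 * 15.4
Vout = 713.39 mV

713.39 mV


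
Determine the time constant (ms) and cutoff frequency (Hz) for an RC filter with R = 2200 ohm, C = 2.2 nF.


Time constant: tau = R * C.
tau = 2200 * 2.20e-09 = 4.84e-06 s
tau = 0.0048 ms
Cutoff frequency: fc = 1 / (2*pi*R*C).
fc = 1 / (2*pi*4.84e-06) = 32883.25 Hz

tau = 0.0048 ms, fc = 32883.25 Hz


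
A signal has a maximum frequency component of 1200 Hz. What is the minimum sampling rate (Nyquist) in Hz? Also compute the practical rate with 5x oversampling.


By Nyquist theorem, fs_min = 2 * fmax.
fs_min = 2 * 1200 = 2400 Hz
Practical rate = 5 * fs_min = 5 * 2400 = 12000 Hz

fs_min = 2400 Hz, fs_practical = 12000 Hz


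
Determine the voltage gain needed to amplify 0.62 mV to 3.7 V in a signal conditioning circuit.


Gain = Vout / Vin (converting to same units).
G = 3.7 V / 0.62 mV
G = 3700.0 mV / 0.62 mV
G = 5967.74

5967.74


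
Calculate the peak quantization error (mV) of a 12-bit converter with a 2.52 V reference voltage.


The maximum quantization error is +/- LSB/2.
LSB = Vref / 2^n = 2.52 / 4096 = 0.00061523 V
Max error = LSB / 2 = 0.00061523 / 2 = 0.00030762 V
Max error = 0.3076 mV

0.3076 mV


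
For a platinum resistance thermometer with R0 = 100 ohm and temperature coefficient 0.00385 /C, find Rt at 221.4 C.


The RTD equation: Rt = R0 * (1 + alpha * T).
Rt = 100 * (1 + 0.00385 * 221.4)
Rt = 100 * (1 + 0.85239)
Rt = 100 * 1.85239
Rt = 185.239 ohm

185.239 ohm


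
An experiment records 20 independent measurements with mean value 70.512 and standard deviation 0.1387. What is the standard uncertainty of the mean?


The standard uncertainty for Type A evaluation is u = s / sqrt(n).
u = 0.1387 / sqrt(20)
u = 0.1387 / 4.4721
u = 0.031

0.031


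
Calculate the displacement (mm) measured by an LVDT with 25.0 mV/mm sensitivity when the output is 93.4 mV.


Displacement = Vout / sensitivity.
d = 93.4 / 25.0
d = 3.736 mm

3.736 mm


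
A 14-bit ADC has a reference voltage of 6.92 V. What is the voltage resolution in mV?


The resolution (LSB) of an ADC is Vref / 2^n.
LSB = 6.92 / 2^14
LSB = 6.92 / 16384
LSB = 0.00042236 V = 0.42236328 mV

0.42236328 mV


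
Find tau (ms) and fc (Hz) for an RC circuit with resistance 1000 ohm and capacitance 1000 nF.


Time constant: tau = R * C.
tau = 1000 * 1.00e-06 = 0.001 s
tau = 1.0 ms
Cutoff frequency: fc = 1 / (2*pi*R*C).
fc = 1 / (2*pi*0.001) = 159.15 Hz

tau = 1.0 ms, fc = 159.15 Hz


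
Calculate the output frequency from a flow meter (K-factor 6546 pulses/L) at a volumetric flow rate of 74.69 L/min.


Frequency = K * Q / 60 (converting L/min to L/s).
f = 6546 * 74.69 / 60
f = 488920.74 / 60
f = 8148.68 Hz

8148.68 Hz


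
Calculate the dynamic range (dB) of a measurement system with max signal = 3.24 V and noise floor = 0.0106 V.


Dynamic range = 20 * log10(Vmax / Vnoise).
DR = 20 * log10(3.24 / 0.0106)
DR = 20 * log10(305.66)
DR = 49.7 dB

49.7 dB


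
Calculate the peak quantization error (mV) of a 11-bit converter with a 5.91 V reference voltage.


The maximum quantization error is +/- LSB/2.
LSB = Vref / 2^n = 5.91 / 2048 = 0.00288574 V
Max error = LSB / 2 = 0.00288574 / 2 = 0.00144287 V
Max error = 1.4429 mV

1.4429 mV


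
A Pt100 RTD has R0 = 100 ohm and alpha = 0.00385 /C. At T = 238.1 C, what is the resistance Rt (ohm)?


The RTD equation: Rt = R0 * (1 + alpha * T).
Rt = 100 * (1 + 0.00385 * 238.1)
Rt = 100 * (1 + 0.916685)
Rt = 100 * 1.916685
Rt = 191.668 ohm

191.668 ohm


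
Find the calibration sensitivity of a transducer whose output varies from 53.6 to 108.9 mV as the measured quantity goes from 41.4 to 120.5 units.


Sensitivity = (y2 - y1) / (x2 - x1).
S = (108.9 - 53.6) / (120.5 - 41.4)
S = 55.3 / 79.1
S = 0.6991 mV/unit

0.6991 mV/unit


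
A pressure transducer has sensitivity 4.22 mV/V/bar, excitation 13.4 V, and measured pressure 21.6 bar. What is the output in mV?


Output = sensitivity * Vex * P.
Vout = 4.22 * 13.4 * 21.6
Vout = 56.548 * 21.6
Vout = 1221.44 mV

1221.44 mV


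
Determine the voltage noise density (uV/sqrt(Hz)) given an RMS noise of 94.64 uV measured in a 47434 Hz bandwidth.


Noise spectral density = Vrms / sqrt(BW).
NSD = 94.64 / sqrt(47434)
NSD = 94.64 / 217.7935
NSD = 0.4345 uV/sqrt(Hz)

0.4345 uV/sqrt(Hz)


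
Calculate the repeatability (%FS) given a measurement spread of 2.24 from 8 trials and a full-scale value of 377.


Repeatability = (spread / full scale) * 100%.
R = (2.24 / 377) * 100
R = 0.594 %FS

0.594 %FS


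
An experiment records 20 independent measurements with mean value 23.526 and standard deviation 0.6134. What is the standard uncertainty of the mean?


The standard uncertainty for Type A evaluation is u = s / sqrt(n).
u = 0.6134 / sqrt(20)
u = 0.6134 / 4.4721
u = 0.1372

0.1372


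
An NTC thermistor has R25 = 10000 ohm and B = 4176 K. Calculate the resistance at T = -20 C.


NTC thermistor equation: Rt = R25 * exp(B * (1/T - 1/T25)).
T in Kelvin: 253.15 K, T25 = 298.15 K
1/T - 1/T25 = 1/253.15 - 1/298.15 = 0.00059621
B * (1/T - 1/T25) = 4176 * 0.00059621 = 2.4898
Rt = 10000 * exp(2.4898) = 120585.7 ohm

120585.7 ohm


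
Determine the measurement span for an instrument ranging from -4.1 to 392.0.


Span = upper range - lower range.
Span = 392.0 - (-4.1)
Span = 396.1

396.1


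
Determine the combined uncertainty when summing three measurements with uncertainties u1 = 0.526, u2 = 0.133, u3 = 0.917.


For a sum of independent quantities, uc = sqrt(u1^2 + u2^2 + u3^2).
uc = sqrt(0.526^2 + 0.133^2 + 0.917^2)
uc = sqrt(0.276676 + 0.017689 + 0.840889)
uc = 1.0655

1.0655


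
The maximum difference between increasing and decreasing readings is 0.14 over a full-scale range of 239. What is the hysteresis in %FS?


Hysteresis = (max difference / full scale) * 100%.
H = (0.14 / 239) * 100
H = 0.059 %FS

0.059 %FS


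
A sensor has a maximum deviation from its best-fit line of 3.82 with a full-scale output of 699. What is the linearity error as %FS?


Linearity error = (max deviation / full scale) * 100%.
Linearity = (3.82 / 699) * 100
Linearity = 0.546 %FS

0.546 %FS


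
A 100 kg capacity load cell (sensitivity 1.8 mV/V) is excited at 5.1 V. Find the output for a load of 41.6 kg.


Vout = rated_output * Vex * (load / capacity).
Vout = 1.8 * 5.1 * (41.6 / 100)
Vout = 1.8 * 5.1 * 0.416
Vout = 3.819 mV

3.819 mV


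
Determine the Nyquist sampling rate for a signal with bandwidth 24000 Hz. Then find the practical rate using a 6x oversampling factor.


By Nyquist theorem, fs_min = 2 * fmax.
fs_min = 2 * 24000 = 48000 Hz
Practical rate = 6 * fs_min = 6 * 48000 = 288000 Hz

fs_min = 48000 Hz, fs_practical = 288000 Hz


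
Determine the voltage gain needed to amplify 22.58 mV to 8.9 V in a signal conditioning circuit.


Gain = Vout / Vin (converting to same units).
G = 8.9 V / 22.58 mV
G = 8900.0 mV / 22.58 mV
G = 394.15

394.15


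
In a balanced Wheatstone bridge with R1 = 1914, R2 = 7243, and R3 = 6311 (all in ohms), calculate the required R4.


At balance: R1*R4 = R2*R3, so R4 = R2*R3/R1.
R4 = 7243 * 6311 / 1914
R4 = 45710573 / 1914
R4 = 23882.22 ohm

23882.22 ohm


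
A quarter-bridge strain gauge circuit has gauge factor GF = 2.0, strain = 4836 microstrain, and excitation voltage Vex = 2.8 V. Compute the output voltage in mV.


Quarter bridge output: Vout = (GF * epsilon * Vex) / 4.
Vout = (2.0 * 4836e-6 * 2.8) / 4
Vout = 0.0270816 / 4 V
Vout = 0.0067704 V = 6.7704 mV

6.7704 mV


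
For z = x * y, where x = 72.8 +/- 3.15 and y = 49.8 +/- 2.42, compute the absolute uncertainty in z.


For a product z = x*y, the relative uncertainty is:
uz/z = sqrt((ux/x)^2 + (uy/y)^2)
Relative uncertainties: ux/x = 3.15/72.8 = 0.043269
uy/y = 2.42/49.8 = 0.048594
z = 72.8 * 49.8 = 3625.4
uz = 3625.4 * sqrt(0.043269^2 + 0.048594^2) = 235.894

235.894


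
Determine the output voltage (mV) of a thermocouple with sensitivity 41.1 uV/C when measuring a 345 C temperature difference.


The thermocouple output V = sensitivity * dT.
V = 41.1 uV/C * 345 C
V = 14179.5 uV
V = 14.18 mV

14.18 mV


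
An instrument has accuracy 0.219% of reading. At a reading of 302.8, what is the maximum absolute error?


Absolute error = (accuracy% / 100) * reading.
Error = (0.219 / 100) * 302.8
Error = 0.00219 * 302.8
Error = 0.6631

0.6631


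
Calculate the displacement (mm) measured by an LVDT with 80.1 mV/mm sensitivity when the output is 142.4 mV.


Displacement = Vout / sensitivity.
d = 142.4 / 80.1
d = 1.778 mm

1.778 mm


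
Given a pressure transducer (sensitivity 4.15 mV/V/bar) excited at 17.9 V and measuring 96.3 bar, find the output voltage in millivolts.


Output = sensitivity * Vex * P.
Vout = 4.15 * 17.9 * 96.3
Vout = 74.285 * 96.3
Vout = 7153.65 mV

7153.65 mV


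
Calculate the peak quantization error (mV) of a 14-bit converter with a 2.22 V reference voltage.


The maximum quantization error is +/- LSB/2.
LSB = Vref / 2^n = 2.22 / 16384 = 0.0001355 V
Max error = LSB / 2 = 0.0001355 / 2 = 6.775e-05 V
Max error = 0.0677 mV

0.0677 mV


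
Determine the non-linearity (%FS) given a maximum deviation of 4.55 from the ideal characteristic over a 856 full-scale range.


Linearity error = (max deviation / full scale) * 100%.
Linearity = (4.55 / 856) * 100
Linearity = 0.532 %FS

0.532 %FS


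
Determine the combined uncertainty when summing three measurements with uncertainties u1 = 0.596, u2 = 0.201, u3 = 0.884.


For a sum of independent quantities, uc = sqrt(u1^2 + u2^2 + u3^2).
uc = sqrt(0.596^2 + 0.201^2 + 0.884^2)
uc = sqrt(0.355216 + 0.040401 + 0.781456)
uc = 1.0849

1.0849


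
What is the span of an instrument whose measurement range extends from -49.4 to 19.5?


Span = upper range - lower range.
Span = 19.5 - (-49.4)
Span = 68.9

68.9


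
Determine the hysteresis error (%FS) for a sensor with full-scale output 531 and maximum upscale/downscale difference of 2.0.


Hysteresis = (max difference / full scale) * 100%.
H = (2.0 / 531) * 100
H = 0.377 %FS

0.377 %FS


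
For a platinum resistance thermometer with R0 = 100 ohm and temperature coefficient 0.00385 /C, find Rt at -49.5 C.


The RTD equation: Rt = R0 * (1 + alpha * T).
Rt = 100 * (1 + 0.00385 * -49.5)
Rt = 100 * (1 + -0.190575)
Rt = 100 * 0.809425
Rt = 80.943 ohm

80.943 ohm


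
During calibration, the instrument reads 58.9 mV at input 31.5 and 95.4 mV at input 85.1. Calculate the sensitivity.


Sensitivity = (y2 - y1) / (x2 - x1).
S = (95.4 - 58.9) / (85.1 - 31.5)
S = 36.5 / 53.6
S = 0.681 mV/unit

0.681 mV/unit


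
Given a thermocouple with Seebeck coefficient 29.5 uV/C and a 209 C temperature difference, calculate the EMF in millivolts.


The thermocouple output V = sensitivity * dT.
V = 29.5 uV/C * 209 C
V = 6165.5 uV
V = 6.165 mV

6.165 mV


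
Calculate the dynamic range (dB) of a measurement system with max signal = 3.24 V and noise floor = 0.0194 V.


Dynamic range = 20 * log10(Vmax / Vnoise).
DR = 20 * log10(3.24 / 0.0194)
DR = 20 * log10(167.01)
DR = 44.45 dB

44.45 dB


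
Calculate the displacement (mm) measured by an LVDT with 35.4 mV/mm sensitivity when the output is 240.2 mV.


Displacement = Vout / sensitivity.
d = 240.2 / 35.4
d = 6.785 mm

6.785 mm


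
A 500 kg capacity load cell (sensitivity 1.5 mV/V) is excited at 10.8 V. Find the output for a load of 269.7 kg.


Vout = rated_output * Vex * (load / capacity).
Vout = 1.5 * 10.8 * (269.7 / 500)
Vout = 1.5 * 10.8 * 0.5394
Vout = 8.738 mV

8.738 mV


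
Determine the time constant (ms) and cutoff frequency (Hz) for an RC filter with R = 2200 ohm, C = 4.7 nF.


Time constant: tau = R * C.
tau = 2200 * 4.70e-09 = 1.034e-05 s
tau = 0.0103 ms
Cutoff frequency: fc = 1 / (2*pi*R*C).
fc = 1 / (2*pi*1.034e-05) = 15392.16 Hz

tau = 0.0103 ms, fc = 15392.16 Hz


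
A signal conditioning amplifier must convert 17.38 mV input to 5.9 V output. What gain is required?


Gain = Vout / Vin (converting to same units).
G = 5.9 V / 17.38 mV
G = 5900.0 mV / 17.38 mV
G = 339.47

339.47


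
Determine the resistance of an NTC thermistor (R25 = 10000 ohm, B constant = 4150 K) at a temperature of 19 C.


NTC thermistor equation: Rt = R25 * exp(B * (1/T - 1/T25)).
T in Kelvin: 292.15 K, T25 = 298.15 K
1/T - 1/T25 = 1/292.15 - 1/298.15 = 6.888e-05
B * (1/T - 1/T25) = 4150 * 6.888e-05 = 0.2859
Rt = 10000 * exp(0.2859) = 13309.1 ohm

13309.1 ohm


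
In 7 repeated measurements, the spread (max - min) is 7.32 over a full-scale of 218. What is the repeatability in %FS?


Repeatability = (spread / full scale) * 100%.
R = (7.32 / 218) * 100
R = 3.358 %FS

3.358 %FS


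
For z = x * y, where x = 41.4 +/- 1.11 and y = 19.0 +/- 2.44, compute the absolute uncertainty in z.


For a product z = x*y, the relative uncertainty is:
uz/z = sqrt((ux/x)^2 + (uy/y)^2)
Relative uncertainties: ux/x = 1.11/41.4 = 0.026812
uy/y = 2.44/19.0 = 0.128421
z = 41.4 * 19.0 = 786.6
uz = 786.6 * sqrt(0.026812^2 + 0.128421^2) = 103.194

103.194


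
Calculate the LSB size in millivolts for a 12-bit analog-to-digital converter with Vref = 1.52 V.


The resolution (LSB) of an ADC is Vref / 2^n.
LSB = 1.52 / 2^12
LSB = 1.52 / 4096
LSB = 0.00037109 V = 0.37109375 mV

0.37109375 mV


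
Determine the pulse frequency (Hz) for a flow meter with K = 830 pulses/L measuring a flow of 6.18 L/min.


Frequency = K * Q / 60 (converting L/min to L/s).
f = 830 * 6.18 / 60
f = 5129.4 / 60
f = 85.49 Hz

85.49 Hz


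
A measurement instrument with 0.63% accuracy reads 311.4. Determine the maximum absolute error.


Absolute error = (accuracy% / 100) * reading.
Error = (0.63 / 100) * 311.4
Error = 0.0063 * 311.4
Error = 1.9618

1.9618


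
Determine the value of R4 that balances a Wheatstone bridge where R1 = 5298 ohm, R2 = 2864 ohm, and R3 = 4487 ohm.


At balance: R1*R4 = R2*R3, so R4 = R2*R3/R1.
R4 = 2864 * 4487 / 5298
R4 = 12850768 / 5298
R4 = 2425.59 ohm

2425.59 ohm


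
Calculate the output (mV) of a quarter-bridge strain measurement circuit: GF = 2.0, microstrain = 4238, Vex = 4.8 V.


Quarter bridge output: Vout = (GF * epsilon * Vex) / 4.
Vout = (2.0 * 4238e-6 * 4.8) / 4
Vout = 0.0406848 / 4 V
Vout = 0.0101712 V = 10.1712 mV

10.1712 mV


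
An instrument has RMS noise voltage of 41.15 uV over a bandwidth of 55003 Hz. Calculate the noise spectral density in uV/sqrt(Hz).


Noise spectral density = Vrms / sqrt(BW).
NSD = 41.15 / sqrt(55003)
NSD = 41.15 / 234.5272
NSD = 0.1755 uV/sqrt(Hz)

0.1755 uV/sqrt(Hz)


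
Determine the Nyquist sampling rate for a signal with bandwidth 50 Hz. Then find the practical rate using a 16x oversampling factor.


By Nyquist theorem, fs_min = 2 * fmax.
fs_min = 2 * 50 = 100 Hz
Practical rate = 16 * fs_min = 16 * 100 = 1600 Hz

fs_min = 100 Hz, fs_practical = 1600 Hz


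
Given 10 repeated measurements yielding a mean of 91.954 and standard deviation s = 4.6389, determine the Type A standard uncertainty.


The standard uncertainty for Type A evaluation is u = s / sqrt(n).
u = 4.6389 / sqrt(10)
u = 4.6389 / 3.1623
u = 1.4669

1.4669


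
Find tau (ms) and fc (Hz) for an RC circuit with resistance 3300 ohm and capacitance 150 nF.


Time constant: tau = R * C.
tau = 3300 * 1.50e-07 = 0.000495 s
tau = 0.495 ms
Cutoff frequency: fc = 1 / (2*pi*R*C).
fc = 1 / (2*pi*0.000495) = 321.53 Hz

tau = 0.495 ms, fc = 321.53 Hz


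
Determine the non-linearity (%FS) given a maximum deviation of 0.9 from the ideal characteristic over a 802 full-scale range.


Linearity error = (max deviation / full scale) * 100%.
Linearity = (0.9 / 802) * 100
Linearity = 0.112 %FS

0.112 %FS


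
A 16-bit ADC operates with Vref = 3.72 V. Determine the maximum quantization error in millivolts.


The maximum quantization error is +/- LSB/2.
LSB = Vref / 2^n = 3.72 / 65536 = 5.676e-05 V
Max error = LSB / 2 = 5.676e-05 / 2 = 2.838e-05 V
Max error = 0.0284 mV

0.0284 mV


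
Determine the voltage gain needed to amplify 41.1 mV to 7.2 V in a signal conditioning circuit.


Gain = Vout / Vin (converting to same units).
G = 7.2 V / 41.1 mV
G = 7200.0 mV / 41.1 mV
G = 175.18

175.18


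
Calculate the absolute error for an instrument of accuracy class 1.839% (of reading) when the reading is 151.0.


Absolute error = (accuracy% / 100) * reading.
Error = (1.839 / 100) * 151.0
Error = 0.01839 * 151.0
Error = 2.7769

2.7769


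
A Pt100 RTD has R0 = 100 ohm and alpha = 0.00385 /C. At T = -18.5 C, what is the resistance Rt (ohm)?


The RTD equation: Rt = R0 * (1 + alpha * T).
Rt = 100 * (1 + 0.00385 * -18.5)
Rt = 100 * (1 + -0.071225)
Rt = 100 * 0.928775
Rt = 92.877 ohm

92.877 ohm


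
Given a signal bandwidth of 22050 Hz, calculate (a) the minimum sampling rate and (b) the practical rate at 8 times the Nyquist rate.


By Nyquist theorem, fs_min = 2 * fmax.
fs_min = 2 * 22050 = 44100 Hz
Practical rate = 8 * fs_min = 8 * 44100 = 352800 Hz

fs_min = 44100 Hz, fs_practical = 352800 Hz


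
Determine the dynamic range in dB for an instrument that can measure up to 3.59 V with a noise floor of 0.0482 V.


Dynamic range = 20 * log10(Vmax / Vnoise).
DR = 20 * log10(3.59 / 0.0482)
DR = 20 * log10(74.48)
DR = 37.44 dB

37.44 dB
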